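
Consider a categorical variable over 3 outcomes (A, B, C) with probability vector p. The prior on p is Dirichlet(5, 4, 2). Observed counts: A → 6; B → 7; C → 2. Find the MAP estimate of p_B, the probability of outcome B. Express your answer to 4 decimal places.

MAP estimate of p_B = 0.4348

The posterior is Dirichlet(αᵢ + nᵢ) = Dirichlet(11, 11, 4).
For a Dirichlet(a₁,…,a_K) with all aᵢ > 1, the mode has j-th component (aⱼ − 1)/(Σaᵢ − K).
Here Σaᵢ = 26 and K = 3, so p_B = (11 − 1)/(26 − 3) = 10/23 ≈ 0.4348.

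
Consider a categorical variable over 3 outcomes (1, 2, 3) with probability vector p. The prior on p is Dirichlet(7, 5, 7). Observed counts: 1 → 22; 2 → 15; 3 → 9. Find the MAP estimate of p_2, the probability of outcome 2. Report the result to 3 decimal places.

MAP estimate: 0.306

The posterior is Dirichlet(αᵢ + nᵢ) = Dirichlet(29, 20, 16).
For a Dirichlet(a₁,…,a_K) with all aᵢ > 1, the mode has j-th component (aⱼ − 1)/(Σaᵢ − K).
Here Σaᵢ = 65 and K = 3, so p_2 = (20 − 1)/(65 − 3) = 19/62 ≈ 0.306.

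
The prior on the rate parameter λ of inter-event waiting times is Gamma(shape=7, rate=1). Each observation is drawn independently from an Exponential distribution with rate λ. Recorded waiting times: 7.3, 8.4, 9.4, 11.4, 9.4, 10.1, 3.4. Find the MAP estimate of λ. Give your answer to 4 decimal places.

λ̂_MAP = 0.2152

The Exponential(rate=λ) likelihood is ∝ λ^n e^(−λΣtᵢ). Here n = 7 and Σtᵢ = 7.3 + 8.4 + 9.4 + 11.4 + 9.4 + 10.1 + 3.4 = 59.4.
Posterior ∝ λ^6e^(−1λ) · λ^7e^(−59.4λ) = λ^13e^(−60.4λ), i.e. Gamma(14, 60.4).
Mode = (a−1)/b = 13/60.4 ≈ 0.2152.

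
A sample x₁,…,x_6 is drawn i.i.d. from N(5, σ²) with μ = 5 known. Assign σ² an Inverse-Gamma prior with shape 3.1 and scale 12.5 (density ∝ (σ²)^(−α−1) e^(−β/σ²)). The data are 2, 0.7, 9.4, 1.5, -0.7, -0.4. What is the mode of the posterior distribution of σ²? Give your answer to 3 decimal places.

σ̂²_MAP = 10.264

Sum of squared deviations about the known mean: SS = (2−5)² + (0.7−5)² + (9.4−5)² + (1.5−5)² + (-0.7−5)² + (-0.4−5)² = 120.75.
The Normal likelihood contributes (σ²)^(−n/2) exp(−SS/(2σ²)), so the posterior is Inverse-Gamma(α + n/2, β + SS/2) = Inverse-Gamma(6.1, 72.875).
The mode of Inverse-Gamma(a, b) is b/(a+1) = 72.875/7.1 ≈ 10.264.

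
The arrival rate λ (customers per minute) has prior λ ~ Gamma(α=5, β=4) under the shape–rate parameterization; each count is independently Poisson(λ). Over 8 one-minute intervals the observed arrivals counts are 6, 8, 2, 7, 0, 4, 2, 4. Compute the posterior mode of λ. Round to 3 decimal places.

Σxᵢ = 6+8+2+7+0+4+2+4 = 33, with n = 8.
Posterior ∝ λ^4e^(−4λ) · λ^33e^(−8λ) = λ^37e^(−12λ), i.e. Gamma(shape=38, rate=12).
The mode of a Gamma(a, b) with a ≥ 1 (shape–rate) is (a−1)/b = 37/12 ≈ 3.083.

λ̂_MAP = 3.083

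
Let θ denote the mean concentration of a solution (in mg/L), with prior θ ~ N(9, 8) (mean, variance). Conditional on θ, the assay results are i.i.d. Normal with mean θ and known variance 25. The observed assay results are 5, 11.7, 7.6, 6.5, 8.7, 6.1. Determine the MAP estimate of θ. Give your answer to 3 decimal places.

n = 6; x̄ = (5 + 11.7 + 7.6 + 6.5 + 8.7 + 6.1)/6 = 45.6/6 = 7.6.
For a Normal prior and Normal likelihood with known variance, the posterior is Normal; its mode equals its mean, the precision-weighted average.
Prior precision 1/σ₀² = 1/8 = 0.125; data precision n/σ² = 6/25 = 0.24.
θ̂ = (0.125·9 + 0.24·7.6) / (0.125 + 0.24) = 2.949/0.365 = 2949/365 ≈ 8.079.

θ̂_MAP = 8.079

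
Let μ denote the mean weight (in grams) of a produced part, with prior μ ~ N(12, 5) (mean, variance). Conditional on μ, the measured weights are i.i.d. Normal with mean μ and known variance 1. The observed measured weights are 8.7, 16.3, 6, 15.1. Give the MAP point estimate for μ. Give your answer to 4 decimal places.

n = 4; x̄ = (8.7 + 16.3 + 6 + 15.1)/4 = 46.1/4 = 11.525.
For a Normal prior and Normal likelihood with known variance, the posterior is Normal; its mode equals its mean, the precision-weighted average.
Prior precision 1/σ₀² = 1/5 = 0.2; data precision n/σ² = 4/1 = 4.
μ̂ = (0.2·12 + 4·11.525) / (0.2 + 4) = 48.5/4.2 = 485/42 ≈ 11.5476.

μ̂_MAP = 11.5476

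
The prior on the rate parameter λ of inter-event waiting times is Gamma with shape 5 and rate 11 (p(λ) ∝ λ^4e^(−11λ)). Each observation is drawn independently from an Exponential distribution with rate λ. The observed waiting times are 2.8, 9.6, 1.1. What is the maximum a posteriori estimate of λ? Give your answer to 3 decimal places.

λ̂_MAP = 0.286

The Exponential(rate=λ) likelihood is ∝ λ^n e^(−λΣtᵢ). Here n = 3 and Σtᵢ = 2.8 + 9.6 + 1.1 = 13.5.
Posterior ∝ λ^4e^(−11λ) · λ^3e^(−13.5λ) = λ^7e^(−24.5λ), i.e. Gamma(8, 24.5).
Mode = (a−1)/b = 7/24.5 ≈ 0.286.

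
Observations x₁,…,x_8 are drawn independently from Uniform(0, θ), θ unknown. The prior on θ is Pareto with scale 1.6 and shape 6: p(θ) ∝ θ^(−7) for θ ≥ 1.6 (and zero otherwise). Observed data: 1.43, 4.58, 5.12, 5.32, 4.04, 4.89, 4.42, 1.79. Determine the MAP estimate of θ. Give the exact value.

The Uniform(0, θ) likelihood is θ^(−n) for θ ≥ max(xᵢ), zero otherwise. Here max(xᵢ) = 5.32.
Posterior ∝ θ^(−7) · θ^(−8) = θ^(−15) on θ ≥ max(1.6, 5.32) = 5.32.
This density is strictly decreasing in θ, so the posterior mode lies at the lower boundary of the support.

θ̂_MAP = 5.32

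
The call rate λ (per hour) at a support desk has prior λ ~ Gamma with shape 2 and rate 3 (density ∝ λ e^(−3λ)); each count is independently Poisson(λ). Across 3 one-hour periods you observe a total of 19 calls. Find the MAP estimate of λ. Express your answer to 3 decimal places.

λ̂_MAP = 3.333

Σxᵢ = 19, n = 3.
Posterior ∝ λe^(−3λ) · λ^19e^(−3λ) = λ^20e^(−6λ), i.e. Gamma(shape=21, rate=6).
The mode of a Gamma(a, b) with a ≥ 1 (shape–rate) is (a−1)/b = 20/6 ≈ 3.333.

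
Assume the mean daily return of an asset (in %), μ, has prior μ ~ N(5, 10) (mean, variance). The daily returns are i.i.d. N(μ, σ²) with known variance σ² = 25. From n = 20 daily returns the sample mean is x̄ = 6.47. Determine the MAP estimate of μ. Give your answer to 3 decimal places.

μ̂_MAP = 6.307

n = 20, x̄ = 6.47.
For a Normal prior and Normal likelihood with known variance, the posterior is Normal; its mode equals its mean, the precision-weighted average.
Prior precision 1/σ₀² = 1/10 = 0.1; data precision n/σ² = 20/25 = 0.8.
μ̂ = (0.1·5 + 0.8·6.47) / (0.1 + 0.8) = 5.676/0.9 = 473/75 ≈ 6.307.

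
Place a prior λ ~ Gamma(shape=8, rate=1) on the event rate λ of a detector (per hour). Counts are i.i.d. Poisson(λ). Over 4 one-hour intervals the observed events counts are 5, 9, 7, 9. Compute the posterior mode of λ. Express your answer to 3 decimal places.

Σxᵢ = 5+9+7+9 = 30, with n = 4.
Posterior ∝ λ^7e^(−1λ) · λ^30e^(−4λ) = λ^37e^(−5λ), i.e. Gamma(shape=38, rate=5).
The mode of a Gamma(a, b) with a ≥ 1 (shape–rate) is (a−1)/b = 37/5 ≈ 7.400.

λ̂_MAP = 7.400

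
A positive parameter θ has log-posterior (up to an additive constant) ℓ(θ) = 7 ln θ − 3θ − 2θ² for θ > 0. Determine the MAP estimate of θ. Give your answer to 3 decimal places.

ℓ'(θ) = 7/θ − 3 − 4θ. Setting this to zero and multiplying by θ: 4θ² + 3θ − 7 = 0.
θ = (−3 + √(3² + 4·4·7)) / (2·4) = (−3 + √121) / 8 = (−3 + 11)/8 = 1.
ℓ''(θ) = −7/θ² − 4 < 0, confirming a maximum.

θ̂_MAP = 1.000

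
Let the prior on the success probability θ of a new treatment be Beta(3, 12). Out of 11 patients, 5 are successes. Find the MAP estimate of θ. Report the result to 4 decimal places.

θ̂_MAP = 0.2917

Prior: Beta(3, 12).
Data: 5 successes in 11 trials. The binomial likelihood contributes θ^5(1−θ)^6, so the posterior is Beta(3+5, 12+6) = Beta(8, 18).
For Beta(a, b) with a, b > 1 the mode is (a−1)/(a+b−2) = 7/24 ≈ 0.2917.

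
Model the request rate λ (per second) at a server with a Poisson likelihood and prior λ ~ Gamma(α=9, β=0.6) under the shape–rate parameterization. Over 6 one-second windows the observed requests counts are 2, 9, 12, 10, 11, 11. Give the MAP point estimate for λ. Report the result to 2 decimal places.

Σxᵢ = 2+9+12+10+11+11 = 55, with n = 6.
Posterior ∝ λ^8e^(−0.6λ) · λ^55e^(−6λ) = λ^63e^(−6.6λ), i.e. Gamma(shape=64, rate=6.6).
The mode of a Gamma(a, b) with a ≥ 1 (shape–rate) is (a−1)/b = 63/6.6 ≈ 9.55.

λ̂_MAP = 9.55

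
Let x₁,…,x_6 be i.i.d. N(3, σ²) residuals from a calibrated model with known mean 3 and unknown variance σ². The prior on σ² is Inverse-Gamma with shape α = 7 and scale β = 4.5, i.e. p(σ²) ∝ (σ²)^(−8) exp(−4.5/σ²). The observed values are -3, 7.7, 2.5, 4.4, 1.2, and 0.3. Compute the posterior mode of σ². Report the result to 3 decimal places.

σ̂²_MAP = 3.629

Sum of squared deviations about the known mean: SS = (-3−3)² + (7.7−3)² + (2.5−3)² + (4.4−3)² + (1.2−3)² + (0.3−3)² = 70.83.
The Normal likelihood contributes (σ²)^(−n/2) exp(−SS/(2σ²)), so the posterior is Inverse-Gamma(α + n/2, β + SS/2) = Inverse-Gamma(10, 39.915).
The mode of Inverse-Gamma(a, b) is b/(a+1) = 39.915/11 ≈ 3.629.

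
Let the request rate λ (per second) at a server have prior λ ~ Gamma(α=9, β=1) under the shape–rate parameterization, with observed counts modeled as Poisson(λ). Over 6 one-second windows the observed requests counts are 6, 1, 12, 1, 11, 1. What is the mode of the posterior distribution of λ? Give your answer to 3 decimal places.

λ̂_MAP = 5.714

Σxᵢ = 6+1+12+1+11+1 = 32, with n = 6.
Posterior ∝ λ^8e^(−1λ) · λ^32e^(−6λ) = λ^40e^(−7λ), i.e. Gamma(shape=41, rate=7).
The mode of a Gamma(a, b) with a ≥ 1 (shape–rate) is (a−1)/b = 40/7 ≈ 5.714.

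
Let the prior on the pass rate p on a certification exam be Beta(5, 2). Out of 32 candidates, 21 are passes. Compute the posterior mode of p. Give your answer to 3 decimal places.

p̂_MAP = 0.676

Prior: Beta(5, 2).
Data: 21 successes in 32 trials. The binomial likelihood contributes p^21(1−p)^11, so the posterior is Beta(5+21, 2+11) = Beta(26, 13).
For Beta(a, b) with a, b > 1 the mode is (a−1)/(a+b−2) = 25/37 ≈ 0.676.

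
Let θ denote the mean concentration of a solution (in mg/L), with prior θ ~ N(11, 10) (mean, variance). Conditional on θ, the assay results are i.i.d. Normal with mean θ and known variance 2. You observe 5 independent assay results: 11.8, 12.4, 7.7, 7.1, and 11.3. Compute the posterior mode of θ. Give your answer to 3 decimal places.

n = 5; x̄ = (11.8 + 12.4 + 7.7 + 7.1 + 11.3)/5 = 50.3/5 = 10.06.
For a Normal prior and Normal likelihood with known variance, the posterior is Normal; its mode equals its mean, the precision-weighted average.
Prior precision 1/σ₀² = 1/10 = 0.1; data precision n/σ² = 5/2 = 2.5.
θ̂ = (0.1·11 + 2.5·10.06) / (0.1 + 2.5) = 26.25/2.6 = 525/52 ≈ 10.096.

θ̂_MAP = 10.096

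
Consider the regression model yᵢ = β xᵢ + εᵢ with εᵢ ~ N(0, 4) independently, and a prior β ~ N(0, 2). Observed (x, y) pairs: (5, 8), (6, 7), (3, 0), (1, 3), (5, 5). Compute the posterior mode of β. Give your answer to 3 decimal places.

log p(β | y) = −Σ(yᵢ − βxᵢ)²/(2·4) − β²/(2·2) + const.
Setting the derivative to zero: Σxᵢ(yᵢ − βxᵢ)/4 − β/2 = 0, so β = Σxᵢyᵢ / (Σxᵢ² + σ²/τ²).
Σxᵢyᵢ = 5·8 + 6·7 + 3·0 + 1·3 + 5·5 = 110; Σxᵢ² = 96; σ²/τ² = 2.
β̂_MAP = 110 / (96 + 2) = 110/98 ≈ 1.122.

β̂_MAP = 1.122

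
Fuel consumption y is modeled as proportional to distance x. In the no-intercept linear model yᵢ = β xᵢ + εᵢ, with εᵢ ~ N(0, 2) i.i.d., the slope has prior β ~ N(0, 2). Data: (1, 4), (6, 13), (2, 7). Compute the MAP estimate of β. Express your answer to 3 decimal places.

log p(β | y) = −Σ(yᵢ − βxᵢ)²/(2·2) − β²/(2·2) + const.
Setting the derivative to zero: Σxᵢ(yᵢ − βxᵢ)/2 − β/2 = 0, so β = Σxᵢyᵢ / (Σxᵢ² + σ²/τ²).
Σxᵢyᵢ = 1·4 + 6·13 + 2·7 = 96; Σxᵢ² = 41; σ²/τ² = 1.
β̂_MAP = 96 / (41 + 1) = 96/42 ≈ 2.286.

β̂_MAP = 2.286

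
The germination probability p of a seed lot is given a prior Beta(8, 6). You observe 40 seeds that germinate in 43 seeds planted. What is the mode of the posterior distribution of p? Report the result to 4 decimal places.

Prior: Beta(8, 6).
Data: 40 successes in 43 trials. The binomial likelihood contributes p^40(1−p)^3, so the posterior is Beta(8+40, 6+3) = Beta(48, 9).
For Beta(a, b) with a, b > 1 the mode is (a−1)/(a+b−2) = 47/55 ≈ 0.8545.

p̂_MAP = 0.8545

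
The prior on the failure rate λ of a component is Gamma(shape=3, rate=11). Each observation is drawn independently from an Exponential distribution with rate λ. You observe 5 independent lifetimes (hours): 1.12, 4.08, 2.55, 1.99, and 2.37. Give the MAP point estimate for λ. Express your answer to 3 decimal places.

λ̂_MAP = 0.303

The Exponential(rate=λ) likelihood is ∝ λ^n e^(−λΣtᵢ). Here n = 5 and Σtᵢ = 1.12 + 4.08 + 2.55 + 1.99 + 2.37 = 12.11.
Posterior ∝ λ^2e^(−11λ) · λ^5e^(−12.11λ) = λ^7e^(−23.11λ), i.e. Gamma(8, 23.11).
Mode = (a−1)/b = 7/23.11 ≈ 0.303.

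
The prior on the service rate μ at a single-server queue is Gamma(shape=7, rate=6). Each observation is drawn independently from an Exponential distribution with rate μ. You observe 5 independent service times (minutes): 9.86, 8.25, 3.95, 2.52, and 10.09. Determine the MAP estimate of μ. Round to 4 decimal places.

μ̂_MAP = 0.2705

The Exponential(rate=μ) likelihood is ∝ μ^n e^(−μΣtᵢ). Here n = 5 and Σtᵢ = 9.86 + 8.25 + 3.95 + 2.52 + 10.09 = 34.67.
Posterior ∝ μ^6e^(−6μ) · μ^5e^(−34.67μ) = μ^11e^(−40.67μ), i.e. Gamma(12, 40.67).
Mode = (a−1)/b = 11/40.67 ≈ 0.2705.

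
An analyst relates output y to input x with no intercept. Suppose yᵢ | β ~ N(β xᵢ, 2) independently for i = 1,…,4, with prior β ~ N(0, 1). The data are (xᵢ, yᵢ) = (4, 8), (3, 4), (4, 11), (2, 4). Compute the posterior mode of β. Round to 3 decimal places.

β̂_MAP = 2.043

log p(β | y) = −Σ(yᵢ − βxᵢ)²/(2·2) − β²/(2·1) + const.
Setting the derivative to zero: Σxᵢ(yᵢ − βxᵢ)/2 − β/1 = 0, so β = Σxᵢyᵢ / (Σxᵢ² + σ²/τ²).
Σxᵢyᵢ = 4·8 + 3·4 + 4·11 + 2·4 = 96; Σxᵢ² = 45; σ²/τ² = 2.
β̂_MAP = 96 / (45 + 2) = 96/47 ≈ 2.043.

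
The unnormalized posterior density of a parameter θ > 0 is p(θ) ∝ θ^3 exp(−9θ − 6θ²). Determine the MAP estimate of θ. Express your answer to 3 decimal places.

ℓ'(θ) = 3/θ − 9 − 12θ. Setting this to zero and multiplying by θ: 12θ² + 9θ − 3 = 0.
θ = (−9 + √(9² + 4·12·3)) / (2·12) = (−9 + √225) / 24 = (−9 + 15)/24 = 1/4.
ℓ''(θ) = −3/θ² − 12 < 0, confirming a maximum.

θ̂_MAP = 0.250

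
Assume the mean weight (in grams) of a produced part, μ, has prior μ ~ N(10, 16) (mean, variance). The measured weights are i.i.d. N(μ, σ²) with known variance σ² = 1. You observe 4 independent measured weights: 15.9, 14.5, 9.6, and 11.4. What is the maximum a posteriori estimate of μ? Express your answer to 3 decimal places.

n = 4; x̄ = (15.9 + 14.5 + 9.6 + 11.4)/4 = 51.4/4 = 12.85.
For a Normal prior and Normal likelihood with known variance, the posterior is Normal; its mode equals its mean, the precision-weighted average.
Prior precision 1/σ₀² = 1/16 = 0.0625; data precision n/σ² = 4/1 = 4.
μ̂ = (0.0625·10 + 4·12.85) / (0.0625 + 4) = 52.025/4.0625 = 4162/325 ≈ 12.806.

μ̂_MAP = 12.806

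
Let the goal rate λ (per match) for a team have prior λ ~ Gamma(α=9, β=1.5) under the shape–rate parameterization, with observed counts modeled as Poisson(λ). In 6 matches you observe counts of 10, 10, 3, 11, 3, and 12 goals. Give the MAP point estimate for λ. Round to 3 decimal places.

Σxᵢ = 10+10+3+11+3+12 = 49, with n = 6.
Posterior ∝ λ^8e^(−1.5λ) · λ^49e^(−6λ) = λ^57e^(−7.5λ), i.e. Gamma(shape=58, rate=7.5).
The mode of a Gamma(a, b) with a ≥ 1 (shape–rate) is (a−1)/b = 57/7.5 ≈ 7.600.

λ̂_MAP = 7.600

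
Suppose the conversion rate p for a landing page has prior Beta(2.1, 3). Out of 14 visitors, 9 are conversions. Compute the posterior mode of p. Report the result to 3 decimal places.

Prior: Beta(2.1, 3).
Data: 9 successes in 14 trials. The binomial likelihood contributes p^9(1−p)^5, so the posterior is Beta(2.1+9, 3+5) = Beta(11.1, 8).
For Beta(a, b) with a, b > 1 the mode is (a−1)/(a+b−2) = 10.1/17.1 ≈ 0.591.

p̂_MAP = 0.591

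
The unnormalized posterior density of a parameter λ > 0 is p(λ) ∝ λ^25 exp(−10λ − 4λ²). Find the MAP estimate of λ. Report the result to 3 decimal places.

ℓ'(λ) = 25/λ − 10 − 8λ. Setting this to zero and multiplying by λ: 8λ² + 10λ − 25 = 0.
λ = (−10 + √(10² + 4·8·25)) / (2·8) = (−10 + √900) / 16 = (−10 + 30)/16 = 5/4.
ℓ''(λ) = −25/λ² − 8 < 0, confirming a maximum.

λ̂_MAP = 1.250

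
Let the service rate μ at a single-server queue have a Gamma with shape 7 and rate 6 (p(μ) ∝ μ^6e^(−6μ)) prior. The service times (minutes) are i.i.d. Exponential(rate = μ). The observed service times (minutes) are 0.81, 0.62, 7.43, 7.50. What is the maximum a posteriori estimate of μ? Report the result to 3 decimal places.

The Exponential(rate=μ) likelihood is ∝ μ^n e^(−μΣtᵢ). Here n = 4 and Σtᵢ = 0.81 + 0.62 + 7.43 + 7.50 = 16.36.
Posterior ∝ μ^6e^(−6μ) · μ^4e^(−16.36μ) = μ^10e^(−22.36μ), i.e. Gamma(11, 22.36).
Mode = (a−1)/b = 10/22.36 ≈ 0.447.

μ̂_MAP = 0.447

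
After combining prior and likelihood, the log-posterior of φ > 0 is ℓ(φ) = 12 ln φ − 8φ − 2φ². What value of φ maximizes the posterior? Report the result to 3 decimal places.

ℓ'(φ) = 12/φ − 8 − 4φ. Setting this to zero and multiplying by φ: 4φ² + 8φ − 12 = 0.
φ = (−8 + √(8² + 4·4·12)) / (2·4) = (−8 + √256) / 8 = (−8 + 16)/8 = 1.
ℓ''(φ) = −12/φ² − 4 < 0, confirming a maximum.

φ̂_MAP = 1.000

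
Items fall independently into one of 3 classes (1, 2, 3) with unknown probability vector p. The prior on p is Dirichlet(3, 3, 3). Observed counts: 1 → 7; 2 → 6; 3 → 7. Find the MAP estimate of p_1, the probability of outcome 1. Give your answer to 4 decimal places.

MAP estimate: 0.3462

The posterior is Dirichlet(αᵢ + nᵢ) = Dirichlet(10, 9, 10).
For a Dirichlet(a₁,…,a_K) with all aᵢ > 1, the mode has j-th component (aⱼ − 1)/(Σaᵢ − K).
Here Σaᵢ = 29 and K = 3, so p_1 = (10 − 1)/(29 − 3) = 9/26 ≈ 0.3462.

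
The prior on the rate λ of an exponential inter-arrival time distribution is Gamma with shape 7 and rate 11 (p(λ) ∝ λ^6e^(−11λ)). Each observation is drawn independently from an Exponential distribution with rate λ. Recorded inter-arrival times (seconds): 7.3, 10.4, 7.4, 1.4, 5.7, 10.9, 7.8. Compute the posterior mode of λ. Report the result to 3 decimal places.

The Exponential(rate=λ) likelihood is ∝ λ^n e^(−λΣtᵢ). Here n = 7 and Σtᵢ = 7.3 + 10.4 + 7.4 + 1.4 + 5.7 + 10.9 + 7.8 = 50.9.
Posterior ∝ λ^6e^(−11λ) · λ^7e^(−50.9λ) = λ^13e^(−61.9λ), i.e. Gamma(14, 61.9).
Mode = (a−1)/b = 13/61.9 ≈ 0.210.

λ̂_MAP = 0.210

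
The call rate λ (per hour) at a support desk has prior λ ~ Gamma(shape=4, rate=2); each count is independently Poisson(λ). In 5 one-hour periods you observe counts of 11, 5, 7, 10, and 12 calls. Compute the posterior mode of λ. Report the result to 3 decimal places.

λ̂_MAP = 6.857

Σxᵢ = 11+5+7+10+12 = 45, with n = 5.
Posterior ∝ λ^3e^(−2λ) · λ^45e^(−5λ) = λ^48e^(−7λ), i.e. Gamma(shape=49, rate=7).
The mode of a Gamma(a, b) with a ≥ 1 (shape–rate) is (a−1)/b = 48/7 ≈ 6.857.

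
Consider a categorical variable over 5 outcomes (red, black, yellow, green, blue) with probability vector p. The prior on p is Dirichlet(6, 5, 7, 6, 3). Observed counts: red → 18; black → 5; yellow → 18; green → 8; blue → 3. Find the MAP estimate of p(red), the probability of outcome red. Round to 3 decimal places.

MAP estimate of p(red) = 0.311

The posterior is Dirichlet(αᵢ + nᵢ) = Dirichlet(24, 10, 25, 14, 6).
For a Dirichlet(a₁,…,a_K) with all aᵢ > 1, the mode has j-th component (aⱼ − 1)/(Σaᵢ − K).
Here Σaᵢ = 79 and K = 5, so p(red) = (24 − 1)/(79 − 5) = 23/74 ≈ 0.311.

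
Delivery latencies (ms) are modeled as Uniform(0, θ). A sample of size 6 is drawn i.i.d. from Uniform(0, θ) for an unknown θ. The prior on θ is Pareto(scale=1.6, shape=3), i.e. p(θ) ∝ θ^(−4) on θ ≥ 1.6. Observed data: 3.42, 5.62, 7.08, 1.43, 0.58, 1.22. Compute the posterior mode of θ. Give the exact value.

θ̂_MAP = 7.08

The Uniform(0, θ) likelihood is θ^(−n) for θ ≥ max(xᵢ), zero otherwise. Here max(xᵢ) = 7.08.
Posterior ∝ θ^(−4) · θ^(−6) = θ^(−10) on θ ≥ max(1.6, 7.08) = 7.08.
This density is strictly decreasing in θ, so the posterior mode lies at the lower boundary of the support.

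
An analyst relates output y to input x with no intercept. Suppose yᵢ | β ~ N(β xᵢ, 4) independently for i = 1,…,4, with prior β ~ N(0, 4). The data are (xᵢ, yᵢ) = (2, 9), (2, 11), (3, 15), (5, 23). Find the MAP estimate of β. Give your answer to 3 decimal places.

β̂_MAP = 4.651

log p(β | y) = −Σ(yᵢ − βxᵢ)²/(2·4) − β²/(2·4) + const.
Setting the derivative to zero: Σxᵢ(yᵢ − βxᵢ)/4 − β/4 = 0, so β = Σxᵢyᵢ / (Σxᵢ² + σ²/τ²).
Σxᵢyᵢ = 2·9 + 2·11 + 3·15 + 5·23 = 200; Σxᵢ² = 42; σ²/τ² = 1.
β̂_MAP = 200 / (42 + 1) = 200/43 ≈ 4.651.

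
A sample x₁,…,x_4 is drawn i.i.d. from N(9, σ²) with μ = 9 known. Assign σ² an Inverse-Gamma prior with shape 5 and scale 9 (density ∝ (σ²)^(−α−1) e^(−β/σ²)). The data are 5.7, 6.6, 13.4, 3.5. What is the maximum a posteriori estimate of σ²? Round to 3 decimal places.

σ̂²_MAP = 5.266

Sum of squared deviations about the known mean: SS = (5.7−9)² + (6.6−9)² + (13.4−9)² + (3.5−9)² = 66.26.
The Normal likelihood contributes (σ²)^(−n/2) exp(−SS/(2σ²)), so the posterior is Inverse-Gamma(α + n/2, β + SS/2) = Inverse-Gamma(7, 42.13).
The mode of Inverse-Gamma(a, b) is b/(a+1) = 42.13/8 ≈ 5.266.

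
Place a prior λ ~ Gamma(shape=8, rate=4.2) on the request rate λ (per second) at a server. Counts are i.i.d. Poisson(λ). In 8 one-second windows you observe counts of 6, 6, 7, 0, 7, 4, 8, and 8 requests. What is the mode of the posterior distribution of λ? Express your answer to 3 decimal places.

Σxᵢ = 6+6+7+0+7+4+8+8 = 46, with n = 8.
Posterior ∝ λ^7e^(−4.2λ) · λ^46e^(−8λ) = λ^53e^(−12.2λ), i.e. Gamma(shape=54, rate=12.2).
The mode of a Gamma(a, b) with a ≥ 1 (shape–rate) is (a−1)/b = 53/12.2 ≈ 4.344.

λ̂_MAP = 4.344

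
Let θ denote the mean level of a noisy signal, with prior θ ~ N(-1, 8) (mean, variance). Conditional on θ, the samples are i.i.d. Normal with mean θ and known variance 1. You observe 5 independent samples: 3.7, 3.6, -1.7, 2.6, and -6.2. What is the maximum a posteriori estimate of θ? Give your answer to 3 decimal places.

θ̂_MAP = 0.366

n = 5; x̄ = (3.7 + 3.6 + (-1.7) + 2.6 + (-6.2))/5 = 2/5 = 0.4.
For a Normal prior and Normal likelihood with known variance, the posterior is Normal; its mode equals its mean, the precision-weighted average.
Prior precision 1/σ₀² = 1/8 = 0.125; data precision n/σ² = 5/1 = 5.
θ̂ = (0.125·(-1) + 5·0.4) / (0.125 + 5) = 1.875/5.125 = 15/41 ≈ 0.366.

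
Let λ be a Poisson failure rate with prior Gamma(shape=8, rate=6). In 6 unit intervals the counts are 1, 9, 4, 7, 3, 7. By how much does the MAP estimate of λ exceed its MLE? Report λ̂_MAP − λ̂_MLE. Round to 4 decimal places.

MAP − MLE = -2.0000

Σxᵢ = 31. Posterior is Gamma(39, 12); MAP = (39−1)/12 = 38/12 ≈ 3.16667.
MLE = x̄ = 31/6 ≈ 5.16667.
Difference = 38/12 − 31/6 = -2 ≈ -2.0000.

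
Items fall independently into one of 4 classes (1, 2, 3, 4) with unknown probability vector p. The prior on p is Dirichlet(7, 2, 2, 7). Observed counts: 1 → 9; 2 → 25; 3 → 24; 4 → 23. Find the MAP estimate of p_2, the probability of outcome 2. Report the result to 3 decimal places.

MAP estimate: 0.274

The posterior is Dirichlet(αᵢ + nᵢ) = Dirichlet(16, 27, 26, 30).
For a Dirichlet(a₁,…,a_K) with all aᵢ > 1, the mode has j-th component (aⱼ − 1)/(Σaᵢ − K).
Here Σaᵢ = 99 and K = 4, so p_2 = (27 − 1)/(99 − 4) = 26/95 ≈ 0.274.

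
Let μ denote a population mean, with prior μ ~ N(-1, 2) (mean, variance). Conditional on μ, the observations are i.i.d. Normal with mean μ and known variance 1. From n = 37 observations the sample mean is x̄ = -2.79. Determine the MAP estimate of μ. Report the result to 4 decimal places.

μ̂_MAP = -2.7661

n = 37, x̄ = -2.79.
For a Normal prior and Normal likelihood with known variance, the posterior is Normal; its mode equals its mean, the precision-weighted average.
Prior precision 1/σ₀² = 1/2 = 0.5; data precision n/σ² = 37/1 = 37.
μ̂ = (0.5·(-1) + 37·(-2.79)) / (0.5 + 37) = (-103.73)/37.5 = -10373/3750 ≈ -2.7661.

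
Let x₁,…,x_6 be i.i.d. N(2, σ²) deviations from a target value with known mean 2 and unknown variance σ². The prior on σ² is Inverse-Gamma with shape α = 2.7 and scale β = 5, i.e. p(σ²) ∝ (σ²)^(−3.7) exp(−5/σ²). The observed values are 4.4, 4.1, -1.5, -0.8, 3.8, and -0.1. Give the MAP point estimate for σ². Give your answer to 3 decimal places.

σ̂²_MAP = 3.575

Sum of squared deviations about the known mean: SS = (4.4−2)² + (4.1−2)² + (-1.5−2)² + (-0.8−2)² + (3.8−2)² + (-0.1−2)² = 37.91.
The Normal likelihood contributes (σ²)^(−n/2) exp(−SS/(2σ²)), so the posterior is Inverse-Gamma(α + n/2, β + SS/2) = Inverse-Gamma(5.7, 23.955).
The mode of Inverse-Gamma(a, b) is b/(a+1) = 23.955/6.7 ≈ 3.575.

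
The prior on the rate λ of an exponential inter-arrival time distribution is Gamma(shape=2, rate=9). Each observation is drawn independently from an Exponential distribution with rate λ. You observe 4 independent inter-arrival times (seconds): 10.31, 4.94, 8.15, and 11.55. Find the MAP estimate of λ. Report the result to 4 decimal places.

The Exponential(rate=λ) likelihood is ∝ λ^n e^(−λΣtᵢ). Here n = 4 and Σtᵢ = 10.31 + 4.94 + 8.15 + 11.55 = 34.95.
Posterior ∝ λe^(−9λ) · λ^4e^(−34.95λ) = λ^5e^(−43.95λ), i.e. Gamma(6, 43.95).
Mode = (a−1)/b = 5/43.95 ≈ 0.1138.

λ̂_MAP = 0.1138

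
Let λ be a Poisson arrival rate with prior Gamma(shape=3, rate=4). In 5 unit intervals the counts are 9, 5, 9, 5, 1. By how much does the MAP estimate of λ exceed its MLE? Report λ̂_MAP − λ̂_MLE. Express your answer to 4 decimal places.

MAP − MLE = -2.3556

Σxᵢ = 29. Posterior is Gamma(32, 9); MAP = (32−1)/9 = 31/9 ≈ 3.44444.
MLE = x̄ = 29/5 ≈ 5.80000.
Difference = 31/9 − 29/5 = -106/45 ≈ -2.3556.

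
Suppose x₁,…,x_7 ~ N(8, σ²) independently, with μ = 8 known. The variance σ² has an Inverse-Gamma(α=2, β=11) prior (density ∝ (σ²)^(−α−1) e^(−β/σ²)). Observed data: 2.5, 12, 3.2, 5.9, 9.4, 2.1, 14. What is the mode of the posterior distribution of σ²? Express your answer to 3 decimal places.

Sum of squared deviations about the known mean: SS = (2.5−8)² + (12−8)² + (3.2−8)² + (5.9−8)² + (9.4−8)² + (2.1−8)² + (14−8)² = 146.47.
The Normal likelihood contributes (σ²)^(−n/2) exp(−SS/(2σ²)), so the posterior is Inverse-Gamma(α + n/2, β + SS/2) = Inverse-Gamma(5.5, 84.235).
The mode of Inverse-Gamma(a, b) is b/(a+1) = 84.235/6.5 ≈ 12.959.

σ̂²_MAP = 12.959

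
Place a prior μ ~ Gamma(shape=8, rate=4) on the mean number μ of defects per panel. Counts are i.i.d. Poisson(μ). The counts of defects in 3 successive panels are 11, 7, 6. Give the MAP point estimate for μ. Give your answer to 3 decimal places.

μ̂_MAP = 4.429

Σxᵢ = 11+7+6 = 24, with n = 3.
Posterior ∝ μ^7e^(−4μ) · μ^24e^(−3μ) = μ^31e^(−7μ), i.e. Gamma(shape=32, rate=7).
The mode of a Gamma(a, b) with a ≥ 1 (shape–rate) is (a−1)/b = 31/7 ≈ 4.429.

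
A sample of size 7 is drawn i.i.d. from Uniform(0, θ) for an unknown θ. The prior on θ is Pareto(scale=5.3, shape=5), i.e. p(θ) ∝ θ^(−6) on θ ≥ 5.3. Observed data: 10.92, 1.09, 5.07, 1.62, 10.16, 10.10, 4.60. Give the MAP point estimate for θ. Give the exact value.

θ̂_MAP = 10.92

The Uniform(0, θ) likelihood is θ^(−n) for θ ≥ max(xᵢ), zero otherwise. Here max(xᵢ) = 10.92.
Posterior ∝ θ^(−6) · θ^(−7) = θ^(−13) on θ ≥ max(5.3, 10.92) = 10.92.
This density is strictly decreasing in θ, so the posterior mode lies at the lower boundary of the support.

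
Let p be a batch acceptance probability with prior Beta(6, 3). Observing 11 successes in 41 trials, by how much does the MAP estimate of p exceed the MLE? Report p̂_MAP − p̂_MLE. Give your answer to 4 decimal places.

MAP − MLE = 0.0650

Posterior is Beta(17, 33); MAP = (17−1)/(50−2) = 16/48 ≈ 0.33333.
MLE ignores the prior: p̂_MLE = k/n = 11/41 ≈ 0.26829.
Difference = 16/48 − 11/41 = 8/123 ≈ 0.0650.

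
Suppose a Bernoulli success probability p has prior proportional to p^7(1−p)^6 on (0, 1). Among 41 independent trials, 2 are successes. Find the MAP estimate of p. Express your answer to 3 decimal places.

p̂_MAP = 0.167

The prior density ∝ p^7(1−p)^6 is the kernel of Beta(8, 7).
Data: 2 successes in 41 trials. The binomial likelihood contributes p^2(1−p)^39, so the posterior is Beta(8+2, 7+39) = Beta(10, 46).
For Beta(a, b) with a, b > 1 the mode is (a−1)/(a+b−2) = 9/54 ≈ 0.167.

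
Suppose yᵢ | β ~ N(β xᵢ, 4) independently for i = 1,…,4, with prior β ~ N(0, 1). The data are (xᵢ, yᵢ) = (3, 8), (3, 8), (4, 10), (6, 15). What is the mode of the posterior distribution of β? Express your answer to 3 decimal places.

β̂_MAP = 2.405

log p(β | y) = −Σ(yᵢ − βxᵢ)²/(2·4) − β²/(2·1) + const.
Setting the derivative to zero: Σxᵢ(yᵢ − βxᵢ)/4 − β/1 = 0, so β = Σxᵢyᵢ / (Σxᵢ² + σ²/τ²).
Σxᵢyᵢ = 3·8 + 3·8 + 4·10 + 6·15 = 178; Σxᵢ² = 70; σ²/τ² = 4.
β̂_MAP = 178 / (70 + 4) = 178/74 ≈ 2.405.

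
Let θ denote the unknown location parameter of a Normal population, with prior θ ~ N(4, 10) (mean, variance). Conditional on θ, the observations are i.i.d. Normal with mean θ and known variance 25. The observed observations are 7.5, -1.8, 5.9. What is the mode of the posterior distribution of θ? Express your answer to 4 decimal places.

θ̂_MAP = 3.9273

n = 3; x̄ = (7.5 + (-1.8) + 5.9)/3 = 11.6/3 = 58/15 ≈ 3.8667.
For a Normal prior and Normal likelihood with known variance, the posterior is Normal; its mode equals its mean, the precision-weighted average.
Prior precision 1/σ₀² = 1/10 = 0.1; data precision n/σ² = 3/25 = 0.12.
θ̂ = (0.1·4 + 0.12·(58/15)) / (0.1 + 0.12) = 0.864/0.22 = 216/55 ≈ 3.9273.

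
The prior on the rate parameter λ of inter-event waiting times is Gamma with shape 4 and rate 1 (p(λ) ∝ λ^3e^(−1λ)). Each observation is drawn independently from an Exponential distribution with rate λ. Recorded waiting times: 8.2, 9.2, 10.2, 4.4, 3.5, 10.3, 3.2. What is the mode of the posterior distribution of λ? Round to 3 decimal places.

The Exponential(rate=λ) likelihood is ∝ λ^n e^(−λΣtᵢ). Here n = 7 and Σtᵢ = 8.2 + 9.2 + 10.2 + 4.4 + 3.5 + 10.3 + 3.2 = 49.
Posterior ∝ λ^3e^(−1λ) · λ^7e^(−49λ) = λ^10e^(−50λ), i.e. Gamma(11, 50).
Mode = (a−1)/b = 10/50 ≈ 0.200.

λ̂_MAP = 0.200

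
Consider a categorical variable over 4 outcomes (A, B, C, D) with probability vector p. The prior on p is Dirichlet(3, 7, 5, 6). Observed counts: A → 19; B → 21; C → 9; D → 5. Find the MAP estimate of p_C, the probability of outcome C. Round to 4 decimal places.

The posterior is Dirichlet(αᵢ + nᵢ) = Dirichlet(22, 28, 14, 11).
For a Dirichlet(a₁,…,a_K) with all aᵢ > 1, the mode has j-th component (aⱼ − 1)/(Σaᵢ − K).
Here Σaᵢ = 75 and K = 4, so p_C = (14 − 1)/(75 − 4) = 13/71 ≈ 0.1831.

MAP estimate of p_C = 0.1831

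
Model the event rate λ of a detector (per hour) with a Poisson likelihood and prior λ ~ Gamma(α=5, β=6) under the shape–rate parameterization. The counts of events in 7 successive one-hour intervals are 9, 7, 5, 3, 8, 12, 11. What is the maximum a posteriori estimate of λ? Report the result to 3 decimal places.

Σxᵢ = 9+7+5+3+8+12+11 = 55, with n = 7.
Posterior ∝ λ^4e^(−6λ) · λ^55e^(−7λ) = λ^59e^(−13λ), i.e. Gamma(shape=60, rate=13).
The mode of a Gamma(a, b) with a ≥ 1 (shape–rate) is (a−1)/b = 59/13 ≈ 4.538.

λ̂_MAP = 4.538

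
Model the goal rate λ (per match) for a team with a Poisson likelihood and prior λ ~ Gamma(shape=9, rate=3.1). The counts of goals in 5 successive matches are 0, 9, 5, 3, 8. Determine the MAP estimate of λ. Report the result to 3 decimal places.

Σxᵢ = 0+9+5+3+8 = 25, with n = 5.
Posterior ∝ λ^8e^(−3.1λ) · λ^25e^(−5λ) = λ^33e^(−8.1λ), i.e. Gamma(shape=34, rate=8.1).
The mode of a Gamma(a, b) with a ≥ 1 (shape–rate) is (a−1)/b = 33/8.1 ≈ 4.074.

λ̂_MAP = 4.074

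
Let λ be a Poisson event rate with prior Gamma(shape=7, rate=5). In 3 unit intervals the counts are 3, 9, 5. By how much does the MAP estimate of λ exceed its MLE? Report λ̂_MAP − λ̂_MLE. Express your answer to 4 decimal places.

Σxᵢ = 17. Posterior is Gamma(24, 8); MAP = (24−1)/8 = 23/8 ≈ 2.87500.
MLE = x̄ = 17/3 ≈ 5.66667.
Difference = 23/8 − 17/3 = -67/24 ≈ -2.7917.

MAP − MLE = -2.7917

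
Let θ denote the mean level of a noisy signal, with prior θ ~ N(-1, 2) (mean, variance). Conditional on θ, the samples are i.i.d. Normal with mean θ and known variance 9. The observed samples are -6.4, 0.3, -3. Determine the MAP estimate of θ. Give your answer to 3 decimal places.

n = 3; x̄ = ((-6.4) + 0.3 + (-3))/3 = -9.1/3 = -91/30 ≈ -3.0333.
For a Normal prior and Normal likelihood with known variance, the posterior is Normal; its mode equals its mean, the precision-weighted average.
Prior precision 1/σ₀² = 1/2 = 0.5; data precision n/σ² = 3/9 = 1/3.
θ̂ = (0.5·(-1) + (1/3)·(-91/30)) / (0.5 + 1/3) = (-68/45)/(5/6) = -136/75 ≈ -1.813.

θ̂_MAP = -1.813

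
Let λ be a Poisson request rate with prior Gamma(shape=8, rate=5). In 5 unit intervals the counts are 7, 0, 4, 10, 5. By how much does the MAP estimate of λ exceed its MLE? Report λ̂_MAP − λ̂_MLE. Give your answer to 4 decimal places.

MAP − MLE = -1.9000

Σxᵢ = 26. Posterior is Gamma(34, 10); MAP = (34−1)/10 = 33/10 ≈ 3.30000.
MLE = x̄ = 26/5 ≈ 5.20000.
Difference = 33/10 − 26/5 = -19/10 ≈ -1.9000.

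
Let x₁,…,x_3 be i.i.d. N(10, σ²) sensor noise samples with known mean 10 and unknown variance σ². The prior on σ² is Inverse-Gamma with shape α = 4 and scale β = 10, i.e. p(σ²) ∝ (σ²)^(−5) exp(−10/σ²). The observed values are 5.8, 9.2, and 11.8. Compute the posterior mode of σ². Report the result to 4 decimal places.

Sum of squared deviations about the known mean: SS = (5.8−10)² + (9.2−10)² + (11.8−10)² = 21.52.
The Normal likelihood contributes (σ²)^(−n/2) exp(−SS/(2σ²)), so the posterior is Inverse-Gamma(α + n/2, β + SS/2) = Inverse-Gamma(5.5, 20.76).
The mode of Inverse-Gamma(a, b) is b/(a+1) = 20.76/6.5 ≈ 3.1938.

σ̂²_MAP = 3.1938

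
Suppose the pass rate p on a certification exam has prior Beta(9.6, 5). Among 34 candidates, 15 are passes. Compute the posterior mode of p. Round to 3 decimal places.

p̂_MAP = 0.506

Prior: Beta(9.6, 5).
Data: 15 successes in 34 trials. The binomial likelihood contributes p^15(1−p)^19, so the posterior is Beta(9.6+15, 5+19) = Beta(24.6, 24).
For Beta(a, b) with a, b > 1 the mode is (a−1)/(a+b−2) = 23.6/46.6 ≈ 0.506.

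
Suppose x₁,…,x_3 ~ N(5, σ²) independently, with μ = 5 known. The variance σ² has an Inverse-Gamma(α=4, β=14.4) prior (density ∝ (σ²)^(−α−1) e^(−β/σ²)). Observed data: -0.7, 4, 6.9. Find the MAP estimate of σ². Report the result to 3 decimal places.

σ̂²_MAP = 5.069

Sum of squared deviations about the known mean: SS = (-0.7−5)² + (4−5)² + (6.9−5)² = 37.1.
The Normal likelihood contributes (σ²)^(−n/2) exp(−SS/(2σ²)), so the posterior is Inverse-Gamma(α + n/2, β + SS/2) = Inverse-Gamma(5.5, 32.95).
The mode of Inverse-Gamma(a, b) is b/(a+1) = 32.95/6.5 ≈ 5.069.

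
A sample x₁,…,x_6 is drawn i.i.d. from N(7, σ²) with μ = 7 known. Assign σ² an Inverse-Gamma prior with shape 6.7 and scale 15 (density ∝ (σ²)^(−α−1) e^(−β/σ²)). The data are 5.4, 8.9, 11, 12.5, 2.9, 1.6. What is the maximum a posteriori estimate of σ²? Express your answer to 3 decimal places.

σ̂²_MAP = 6.000

Sum of squared deviations about the known mean: SS = (5.4−7)² + (8.9−7)² + (11−7)² + (12.5−7)² + (2.9−7)² + (1.6−7)² = 98.39.
The Normal likelihood contributes (σ²)^(−n/2) exp(−SS/(2σ²)), so the posterior is Inverse-Gamma(α + n/2, β + SS/2) = Inverse-Gamma(9.7, 64.195).
The mode of Inverse-Gamma(a, b) is b/(a+1) = 64.195/10.7 ≈ 6.000.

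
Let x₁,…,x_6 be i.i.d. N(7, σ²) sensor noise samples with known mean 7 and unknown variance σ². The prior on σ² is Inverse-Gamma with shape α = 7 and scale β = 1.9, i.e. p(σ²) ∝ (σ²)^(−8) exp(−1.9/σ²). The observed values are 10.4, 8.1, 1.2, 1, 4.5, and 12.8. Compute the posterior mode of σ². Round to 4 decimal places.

Sum of squared deviations about the known mean: SS = (10.4−7)² + (8.1−7)² + (1.2−7)² + (1−7)² + (4.5−7)² + (12.8−7)² = 122.3.
The Normal likelihood contributes (σ²)^(−n/2) exp(−SS/(2σ²)), so the posterior is Inverse-Gamma(α + n/2, β + SS/2) = Inverse-Gamma(10, 63.05).
The mode of Inverse-Gamma(a, b) is b/(a+1) = 63.05/11 ≈ 5.7318.

σ̂²_MAP = 5.7318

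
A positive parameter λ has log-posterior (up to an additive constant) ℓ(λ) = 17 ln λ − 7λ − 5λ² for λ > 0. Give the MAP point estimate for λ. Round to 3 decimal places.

ℓ'(λ) = 17/λ − 7 − 10λ. Setting this to zero and multiplying by λ: 10λ² + 7λ − 17 = 0.
λ = (−7 + √(7² + 4·10·17)) / (2·10) = (−7 + √729) / 20 = (−7 + 27)/20 = 1.
ℓ''(λ) = −17/λ² − 10 < 0, confirming a maximum.

λ̂_MAP = 1.000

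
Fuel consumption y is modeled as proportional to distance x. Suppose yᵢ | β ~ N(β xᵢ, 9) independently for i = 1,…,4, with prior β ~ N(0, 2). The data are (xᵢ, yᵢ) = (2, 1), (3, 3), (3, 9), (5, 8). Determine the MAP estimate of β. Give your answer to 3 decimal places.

β̂_MAP = 1.515

log p(β | y) = −Σ(yᵢ − βxᵢ)²/(2·9) − β²/(2·2) + const.
Setting the derivative to zero: Σxᵢ(yᵢ − βxᵢ)/9 − β/2 = 0, so β = Σxᵢyᵢ / (Σxᵢ² + σ²/τ²).
Σxᵢyᵢ = 2·1 + 3·3 + 3·9 + 5·8 = 78; Σxᵢ² = 47; σ²/τ² = 4.5.
β̂_MAP = 78 / (47 + 4.5) = 78/51.5 ≈ 1.515.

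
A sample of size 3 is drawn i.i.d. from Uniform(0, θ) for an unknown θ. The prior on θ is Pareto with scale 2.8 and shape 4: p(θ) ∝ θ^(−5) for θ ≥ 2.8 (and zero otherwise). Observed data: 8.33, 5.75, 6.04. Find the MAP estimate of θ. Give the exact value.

The Uniform(0, θ) likelihood is θ^(−n) for θ ≥ max(xᵢ), zero otherwise. Here max(xᵢ) = 8.33.
Posterior ∝ θ^(−5) · θ^(−3) = θ^(−8) on θ ≥ max(2.8, 8.33) = 8.33.
This density is strictly decreasing in θ, so the posterior mode lies at the lower boundary of the support.

θ̂_MAP = 8.33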